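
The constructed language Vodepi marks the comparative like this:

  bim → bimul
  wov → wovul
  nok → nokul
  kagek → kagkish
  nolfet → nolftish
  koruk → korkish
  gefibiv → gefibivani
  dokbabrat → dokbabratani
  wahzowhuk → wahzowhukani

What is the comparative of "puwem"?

puwmish

nok and kagek both end in -k yet inflect differently (nokul, kagkish), so the final letter is not what conditions the rule; the number of vowels is.
"puwem" has 2 vowels. The stems with 2 vowels (kagek → kagkish, nolfet → nolftish, koruk → korkish) delete the last vowel and add -ish.
So puwem → puwmish.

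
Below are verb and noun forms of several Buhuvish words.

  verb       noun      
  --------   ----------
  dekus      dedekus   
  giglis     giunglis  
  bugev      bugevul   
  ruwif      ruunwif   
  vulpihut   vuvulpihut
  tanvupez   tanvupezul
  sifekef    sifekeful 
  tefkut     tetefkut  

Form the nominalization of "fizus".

fifizus

dekus and giglis both end in -s yet inflect differently (dedekus, giunglis), so the final letter is not what conditions the rule; the last vowel is.
"fizus" has last vowel 'u'. The stems whose last vowel is 'u' (vulpihut → vuvulpihut, dekus → dedekus, tefkut → tetefkut) repeat the first consonant+vowel as a prefix.
The other patterns: stems whose last vowel is 'i' insert -un- after the first vowel; stems whose last vowel is 'e' add -ul.
So fizus → fifizus.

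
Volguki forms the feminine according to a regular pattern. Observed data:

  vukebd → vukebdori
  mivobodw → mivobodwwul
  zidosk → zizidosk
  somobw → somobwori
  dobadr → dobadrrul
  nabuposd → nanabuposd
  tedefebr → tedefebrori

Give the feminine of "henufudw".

nabuposd and vukebd both end in -d yet inflect differently (nanabuposd, vukebdori), so the final letter is not what conditions the rule; the second-to-last letter is.
"henufudw" has second-to-last letter 'd'. The stems whose second-to-last letter is 'd' (mivobodw → mivobodwwul, dobadr → dobadrrul) double the final consonant and add -ul.
So henufudw → henufudwwul.

henufudwwul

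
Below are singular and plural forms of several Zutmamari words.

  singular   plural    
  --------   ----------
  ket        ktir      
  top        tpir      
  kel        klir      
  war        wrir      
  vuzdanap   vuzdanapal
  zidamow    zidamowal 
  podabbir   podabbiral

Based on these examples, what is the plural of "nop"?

npir

"nop" has 1 vowel. The stems with 1 vowel (ket → ktir, top → tpir, kel → klir) delete the last vowel and add -ir.
The other pattern: stems with 3 vowels add -al.
So nop → npir.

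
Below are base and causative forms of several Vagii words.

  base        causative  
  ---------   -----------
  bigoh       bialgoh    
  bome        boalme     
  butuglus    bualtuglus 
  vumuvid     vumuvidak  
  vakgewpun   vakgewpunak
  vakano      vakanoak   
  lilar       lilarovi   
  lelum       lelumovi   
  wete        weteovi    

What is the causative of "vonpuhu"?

vonpuhuak

"vonpuhu" begins with v-. The stems beginning with v- (vumuvid → vumuvidak, vakgewpun → vakgewpunak, vakano → vakanoak) add -ak.
The other patterns: stems beginning with b- insert -al- after the first vowel; stems beginning with l- or w- add -ovi.
So vonpuhu → vonpuhuak.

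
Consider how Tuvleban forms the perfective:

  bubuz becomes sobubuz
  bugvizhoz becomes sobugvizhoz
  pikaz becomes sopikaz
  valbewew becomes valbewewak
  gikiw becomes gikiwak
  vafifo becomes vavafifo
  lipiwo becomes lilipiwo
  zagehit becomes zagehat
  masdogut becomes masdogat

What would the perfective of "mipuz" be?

somipuz

bugvizhoz and vafifo both have last vowel 'o' yet inflect differently (sobugvizhoz, vavafifo), so the last vowel is not what conditions the rule; the final letter is.
"mipuz" ends in -z. The stems ending in -z (bubuz → sobubuz, bugvizhoz → sobugvizhoz, pikaz → sopikaz) add the prefix so-.
The other patterns: stems ending in -w add -ak; stems ending in -o repeat the first consonant+vowel as a prefix; stems ending in -t change the last vowel to 'a'.
So mipuz → somipuz.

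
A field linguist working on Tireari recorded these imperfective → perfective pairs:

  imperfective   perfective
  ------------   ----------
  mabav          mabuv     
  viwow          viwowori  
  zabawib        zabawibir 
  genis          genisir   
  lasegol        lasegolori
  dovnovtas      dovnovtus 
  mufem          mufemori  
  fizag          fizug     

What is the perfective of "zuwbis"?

zuwbisir

dovnovtas and genis both end in -s yet inflect differently (dovnovtus, genisir), so the final letter is not what conditions the rule; the last vowel is.
"zuwbis" has last vowel 'i'. The stems whose last vowel is 'i' (genis → genisir, zabawib → zabawibir) add -ir.
The other patterns: stems whose last vowel is 'a' change the last vowel to 'u'; stems whose last vowel is 'e' or 'o' add -ori.
So zuwbis → zuwbisir.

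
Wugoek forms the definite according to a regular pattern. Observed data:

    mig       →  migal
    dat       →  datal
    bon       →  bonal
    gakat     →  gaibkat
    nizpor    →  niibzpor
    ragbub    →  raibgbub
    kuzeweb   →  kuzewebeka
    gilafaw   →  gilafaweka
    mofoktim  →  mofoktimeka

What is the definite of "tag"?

tagal

dat and gakat both end in -t yet inflect differently (datal, gaibkat), so the final letter is not what conditions the rule; the number of vowels is.
"tag" has 1 vowel. The stems with 1 vowel (mig → migal, dat → datal, bon → bonal) add -al.
So tag → tagal.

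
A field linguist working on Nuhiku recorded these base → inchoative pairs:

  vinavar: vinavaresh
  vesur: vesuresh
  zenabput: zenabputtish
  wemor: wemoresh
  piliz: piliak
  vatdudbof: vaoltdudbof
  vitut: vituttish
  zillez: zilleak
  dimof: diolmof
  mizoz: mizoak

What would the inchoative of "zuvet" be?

zuvettish

vesur and zenabput both have last vowel 'u' yet inflect differently (vesuresh, zenabputtish), so the last vowel is not what conditions the rule; the final letter is.
"zuvet" ends in -t. The stems ending in -t (zenabput → zenabputtish, vitut → vituttish) double the final consonant and add -ish.
The other patterns: stems ending in -r add -esh; stems ending in -z drop the final letter and add -ak; stems ending in -f insert -ol- after the first vowel.
So zuvet → zuvettish.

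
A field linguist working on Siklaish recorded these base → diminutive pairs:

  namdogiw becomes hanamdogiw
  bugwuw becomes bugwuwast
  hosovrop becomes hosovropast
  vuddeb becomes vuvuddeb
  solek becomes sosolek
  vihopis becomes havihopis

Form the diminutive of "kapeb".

kakapeb

namdogiw and bugwuw both end in -w yet inflect differently (hanamdogiw, bugwuwast), so the final letter is not what conditions the rule; the last vowel is.
"kapeb" has last vowel 'e'. The stems whose last vowel is 'e' (vuddeb → vuvuddeb, solek → sosolek) repeat the first consonant+vowel as a prefix.
The other patterns: stems whose last vowel is 'i' add the prefix ha-; stems whose last vowel is 'o' or 'u' add -ast.
So kapeb → kakapeb.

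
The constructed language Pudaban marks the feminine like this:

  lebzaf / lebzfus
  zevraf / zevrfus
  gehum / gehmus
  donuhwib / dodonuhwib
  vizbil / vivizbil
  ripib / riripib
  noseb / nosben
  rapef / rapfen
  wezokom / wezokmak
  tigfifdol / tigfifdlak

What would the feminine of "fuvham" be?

"fuvham" has last vowel 'a'. The stems whose last vowel is 'a' (lebzaf → lebzfus, zevraf → zevrfus) delete the last vowel and add -us.
The other patterns: stems whose last vowel is 'i' repeat the first consonant+vowel as a prefix; stems whose last vowel is 'e' delete the last vowel and add -en; stems whose last vowel is 'o' delete the last vowel and add -ak.
So fuvham → fuvhmus.

fuvhmus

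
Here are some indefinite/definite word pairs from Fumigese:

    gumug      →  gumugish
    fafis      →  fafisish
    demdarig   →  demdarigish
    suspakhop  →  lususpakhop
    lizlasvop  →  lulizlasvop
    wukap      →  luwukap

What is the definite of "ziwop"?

luziwop

demdarig and suspakhop both have 3 vowels yet inflect differently (demdarigish, lususpakhop), so the number of vowels is not what conditions the rule; the final letter is.
"ziwop" ends in -p. The stems ending in -p (suspakhop → lususpakhop, lizlasvop → lulizlasvop, wukap → luwukap) add the prefix lu-.
The other pattern: stems ending in -g or -s add -ish.
So ziwop → luziwop.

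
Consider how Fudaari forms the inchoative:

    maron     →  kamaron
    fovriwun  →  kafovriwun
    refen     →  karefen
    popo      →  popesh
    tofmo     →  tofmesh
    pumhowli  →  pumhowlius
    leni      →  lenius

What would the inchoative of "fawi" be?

fawius

maron and popo both have last vowel 'o' yet inflect differently (kamaron, popesh), so the last vowel is not what conditions the rule; the final letter is.
"fawi" ends in -i. The stems ending in -i (pumhowli → pumhowlius, leni → lenius) add -us.
The other patterns: stems ending in -n add the prefix ka-; stems ending in -o drop the final letter and add -esh.
So fawi → fawius.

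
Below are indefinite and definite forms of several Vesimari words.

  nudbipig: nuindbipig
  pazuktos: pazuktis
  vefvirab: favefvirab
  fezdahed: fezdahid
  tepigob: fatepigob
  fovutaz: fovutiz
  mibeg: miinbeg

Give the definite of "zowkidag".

zoinwkidag

mibeg and fezdahed both have last vowel 'e' yet inflect differently (miinbeg, fezdahid), so the last vowel is not what conditions the rule; the final letter is.
"zowkidag" ends in -g. The stems ending in -g (nudbipig → nuindbipig, mibeg → miinbeg) insert -in- after the first vowel.
The other patterns: stems ending in -b add the prefix fa-; stems ending in -d, -s or -z change the last vowel to 'i'.
So zowkidag → zoinwkidag.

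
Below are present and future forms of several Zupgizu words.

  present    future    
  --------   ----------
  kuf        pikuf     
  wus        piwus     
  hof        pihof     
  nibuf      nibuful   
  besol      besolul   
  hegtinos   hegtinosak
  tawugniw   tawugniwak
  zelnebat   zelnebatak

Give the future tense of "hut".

kuf and nibuf both end in -f yet inflect differently (pikuf, nibuful), so the final letter is not what conditions the rule; the number of vowels is.
"hut" has 1 vowel. The stems with 1 vowel (kuf → pikuf, wus → piwus, hof → pihof) add the prefix pi-.
So hut → pihut.

pihut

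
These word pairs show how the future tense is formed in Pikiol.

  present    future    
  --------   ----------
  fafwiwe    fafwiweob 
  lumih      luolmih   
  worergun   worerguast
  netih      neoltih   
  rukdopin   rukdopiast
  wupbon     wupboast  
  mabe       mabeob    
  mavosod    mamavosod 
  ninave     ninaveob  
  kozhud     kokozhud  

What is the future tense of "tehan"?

netih and rukdopin both have last vowel 'i' yet inflect differently (neoltih, rukdopiast), so the last vowel is not what conditions the rule; the final letter is.
"tehan" ends in -n. The stems ending in -n (rukdopin → rukdopiast, worergun → worerguast, wupbon → wupboast) drop the final letter and add -ast.
So tehan → tehaast.

tehaast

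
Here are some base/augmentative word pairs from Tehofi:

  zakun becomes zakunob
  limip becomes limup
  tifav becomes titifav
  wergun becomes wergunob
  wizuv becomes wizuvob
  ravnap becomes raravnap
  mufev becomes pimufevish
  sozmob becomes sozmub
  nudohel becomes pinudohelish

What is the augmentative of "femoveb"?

mufev and tifav both end in -v yet inflect differently (pimufevish, titifav), so the final letter is not what conditions the rule; the last vowel is.
"femoveb" has last vowel 'e'. The stems whose last vowel is 'e' (nudohel → pinudohelish, mufev → pimufevish) add pi- … -ish around the stem.
So femoveb → pifemovebish.

pifemovebish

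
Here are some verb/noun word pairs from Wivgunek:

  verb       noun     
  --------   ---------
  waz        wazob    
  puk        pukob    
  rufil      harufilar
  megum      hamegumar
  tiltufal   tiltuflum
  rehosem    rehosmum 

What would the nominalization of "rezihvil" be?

rufil and tiltufal both end in -l yet inflect differently (harufilar, tiltuflum), so the final letter is not what conditions the rule; the number of vowels is.
"rezihvil" has 3 vowels. The stems with 3 vowels (tiltufal → tiltuflum, rehosem → rehosmum) delete the last vowel and add -um.
So rezihvil → rezihvlum.

rezihvlum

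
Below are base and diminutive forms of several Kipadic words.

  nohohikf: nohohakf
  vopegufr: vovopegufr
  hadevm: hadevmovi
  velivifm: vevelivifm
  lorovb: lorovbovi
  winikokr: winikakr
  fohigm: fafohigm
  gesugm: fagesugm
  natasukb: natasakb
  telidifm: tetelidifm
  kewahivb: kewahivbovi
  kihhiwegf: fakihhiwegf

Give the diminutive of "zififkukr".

zififkakr

nohohikf and kihhiwegf both end in -f yet inflect differently (nohohakf, fakihhiwegf), so the final letter is not what conditions the rule; the second-to-last letter is.
"zififkukr" has second-to-last letter 'k'. The stems whose second-to-last letter is 'k' (winikokr → winikakr, nohohikf → nohohakf, natasukb → natasakb) change the last vowel to 'a'.
So zififkukr → zififkakr.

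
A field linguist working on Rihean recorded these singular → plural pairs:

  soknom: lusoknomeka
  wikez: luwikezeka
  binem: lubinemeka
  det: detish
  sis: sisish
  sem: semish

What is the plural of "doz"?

dozish

"doz" has 1 vowel. The stems with 1 vowel (det → detish, sis → sisish, sem → semish) add -ish.
So doz → dozish.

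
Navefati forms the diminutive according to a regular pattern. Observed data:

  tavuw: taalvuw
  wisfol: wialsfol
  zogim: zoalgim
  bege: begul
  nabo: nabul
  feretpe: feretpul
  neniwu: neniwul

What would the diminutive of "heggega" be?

heggegul

wisfol and nabo both have last vowel 'o' yet inflect differently (wialsfol, nabul), so the last vowel is not what conditions the rule; whether the stem ends in a vowel or a consonant is.
"heggega" ends in a vowel. The stems ending in a vowel (bege → begul, nabo → nabul, feretpe → feretpul) drop the final letter and add -ul.
So heggega → heggegul.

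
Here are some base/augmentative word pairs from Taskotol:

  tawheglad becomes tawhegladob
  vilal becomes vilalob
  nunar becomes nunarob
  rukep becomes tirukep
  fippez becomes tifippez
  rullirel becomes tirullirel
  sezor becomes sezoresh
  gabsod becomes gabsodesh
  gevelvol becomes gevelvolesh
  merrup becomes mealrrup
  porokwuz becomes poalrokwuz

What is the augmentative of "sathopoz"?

"sathopoz" has last vowel 'o'. The stems whose last vowel is 'o' (sezor → sezoresh, gabsod → gabsodesh, gevelvol → gevelvolesh) add -esh.
So sathopoz → sathopozesh.

sathopozesh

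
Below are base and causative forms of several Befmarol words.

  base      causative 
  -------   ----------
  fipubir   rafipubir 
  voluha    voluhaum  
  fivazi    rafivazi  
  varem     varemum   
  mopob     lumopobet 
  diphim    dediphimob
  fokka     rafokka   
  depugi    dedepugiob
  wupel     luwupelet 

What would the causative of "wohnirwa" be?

depugi and fivazi both end in -i yet inflect differently (dedepugiob, rafivazi), so the final letter is not what conditions the rule; the first letter is.
"wohnirwa" begins with w-. The one such stem in the data (wupel → luwupelet) adds lu- … -et around the stem, so the same rule applies.
The other patterns: stems beginning with d- add de- … -ob around the stem; stems beginning with f- add the prefix ra-; stems beginning with v- add -um.
So wohnirwa → luwohnirwaet.

luwohnirwaet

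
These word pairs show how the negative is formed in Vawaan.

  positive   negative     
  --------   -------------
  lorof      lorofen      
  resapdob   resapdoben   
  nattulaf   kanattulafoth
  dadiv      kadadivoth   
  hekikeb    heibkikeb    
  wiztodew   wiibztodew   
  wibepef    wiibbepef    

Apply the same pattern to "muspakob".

lorof and nattulaf both end in -f yet inflect differently (lorofen, kanattulafoth), so the final letter is not what conditions the rule; the last vowel is.
"muspakob" has last vowel 'o'. The stems whose last vowel is 'o' (lorof → lorofen, resapdob → resapdoben) add -en.
The other patterns: stems whose last vowel is 'a' or 'i' add ka- … -oth around the stem; stems whose last vowel is 'e' insert -ib- after the first vowel.
So muspakob → muspakoben.

muspakoben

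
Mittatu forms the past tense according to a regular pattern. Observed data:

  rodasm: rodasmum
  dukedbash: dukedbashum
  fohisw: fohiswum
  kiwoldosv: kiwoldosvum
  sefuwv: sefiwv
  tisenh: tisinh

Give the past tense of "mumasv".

mumasvum

"mumasv" has second-to-last letter 's'. The stems whose second-to-last letter is 's' (rodasm → rodasmum, dukedbash → dukedbashum, fohisw → fohiswum) add -um.
So mumasv → mumasvum.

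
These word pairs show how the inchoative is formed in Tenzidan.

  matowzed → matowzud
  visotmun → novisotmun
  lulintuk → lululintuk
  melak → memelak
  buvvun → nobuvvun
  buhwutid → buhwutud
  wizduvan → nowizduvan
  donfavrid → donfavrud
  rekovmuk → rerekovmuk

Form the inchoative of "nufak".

"nufak" ends in -k. The stems ending in -k (lulintuk → lululintuk, rekovmuk → rerekovmuk, melak → memelak) repeat the first consonant+vowel as a prefix.
The other patterns: stems ending in -n add the prefix no-; stems ending in -d change the last vowel to 'u'.
So nufak → nunufak.

nunufak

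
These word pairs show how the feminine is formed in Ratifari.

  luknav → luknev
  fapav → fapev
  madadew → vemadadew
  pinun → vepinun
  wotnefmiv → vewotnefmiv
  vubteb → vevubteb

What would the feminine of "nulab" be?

luknav and wotnefmiv both end in -v yet inflect differently (luknev, vewotnefmiv), so the final letter is not what conditions the rule; the last vowel is.
"nulab" has last vowel 'a'. The stems whose last vowel is 'a' (luknav → luknev, fapav → fapev) change the last vowel to 'e'.
The other pattern: stems whose last vowel is 'e', 'i' or 'u' add the prefix ve-.
So nulab → nuleb.

nuleb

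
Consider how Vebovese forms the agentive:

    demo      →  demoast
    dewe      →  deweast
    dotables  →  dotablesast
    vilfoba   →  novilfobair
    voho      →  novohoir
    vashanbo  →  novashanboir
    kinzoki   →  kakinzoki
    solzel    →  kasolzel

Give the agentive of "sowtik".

demo and voho both end in -o yet inflect differently (demoast, novohoir), so the final letter is not what conditions the rule; the first letter is.
"sowtik" begins with s-. The one such stem in the data (solzel → kasolzel) adds the prefix ka-, so the same rule applies.
So sowtik → kasowtik.

kasowtik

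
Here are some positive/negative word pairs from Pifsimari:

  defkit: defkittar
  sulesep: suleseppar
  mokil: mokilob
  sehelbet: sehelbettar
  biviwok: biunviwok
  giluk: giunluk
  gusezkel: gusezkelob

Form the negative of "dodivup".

gusezkel and sehelbet both have last vowel 'e' yet inflect differently (gusezkelob, sehelbettar), so the last vowel is not what conditions the rule; the final letter is.
"dodivup" ends in -p. The one such stem in the data (sulesep → suleseppar) doubles the final consonant and adds -ar (as do sehelbet, defkit), so the same rule applies.
The other patterns: stems ending in -k insert -un- after the first vowel; stems ending in -l add -ob.
So dodivup → dodivuppar.

dodivuppar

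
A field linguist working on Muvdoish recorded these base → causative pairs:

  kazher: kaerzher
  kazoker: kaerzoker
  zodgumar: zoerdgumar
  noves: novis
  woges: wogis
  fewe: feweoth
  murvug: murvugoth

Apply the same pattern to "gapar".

gaerpar

"gapar" ends in -r. The stems ending in -r (kazher → kaerzher, zodgumar → zoerdgumar, kazoker → kaerzoker) insert -er- after the first vowel.
The other patterns: stems ending in -s change the last vowel to 'i'; stems ending in -e or -g add -oth.
So gapar → gaerpar.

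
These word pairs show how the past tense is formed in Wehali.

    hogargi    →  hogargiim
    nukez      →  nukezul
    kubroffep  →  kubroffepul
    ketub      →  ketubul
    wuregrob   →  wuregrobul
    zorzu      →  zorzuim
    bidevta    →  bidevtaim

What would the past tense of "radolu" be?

radoluim

ketub and zorzu both have last vowel 'u' yet inflect differently (ketubul, zorzuim), so the last vowel is not what conditions the rule; whether the stem ends in a vowel or a consonant is.
"radolu" ends in a vowel. The stems ending in a vowel (zorzu → zorzuim, bidevta → bidevtaim, hogargi → hogargiim) add -im.
The other pattern: stems ending in a consonant add -ul.
So radolu → radoluim.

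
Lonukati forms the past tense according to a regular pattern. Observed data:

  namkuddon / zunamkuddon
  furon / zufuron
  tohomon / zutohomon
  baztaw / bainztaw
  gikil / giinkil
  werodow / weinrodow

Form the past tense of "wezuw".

weinzuw

namkuddon and werodow both have last vowel 'o' yet inflect differently (zunamkuddon, weinrodow), so the last vowel is not what conditions the rule; the final letter is.
"wezuw" ends in -w. The stems ending in -w (baztaw → bainztaw, werodow → weinrodow) insert -in- after the first vowel.
The other pattern: stems ending in -n add the prefix zu-.
So wezuw → weinzuw.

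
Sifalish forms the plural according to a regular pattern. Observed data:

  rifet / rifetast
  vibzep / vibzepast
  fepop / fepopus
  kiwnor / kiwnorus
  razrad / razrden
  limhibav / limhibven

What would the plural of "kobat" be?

kobten

vibzep and fepop both end in -p yet inflect differently (vibzepast, fepopus), so the final letter is not what conditions the rule; the last vowel is.
"kobat" has last vowel 'a'. The stems whose last vowel is 'a' (razrad → razrden, limhibav → limhibven) delete the last vowel and add -en.
So kobat → kobten.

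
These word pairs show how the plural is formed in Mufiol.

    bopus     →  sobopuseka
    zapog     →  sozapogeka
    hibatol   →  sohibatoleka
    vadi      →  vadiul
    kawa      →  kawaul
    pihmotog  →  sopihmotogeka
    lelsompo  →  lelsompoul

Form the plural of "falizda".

falizdaul

hibatol and lelsompo both have last vowel 'o' yet inflect differently (sohibatoleka, lelsompoul), so the last vowel is not what conditions the rule; whether the stem ends in a vowel or a consonant is.
"falizda" ends in a vowel. The stems ending in a vowel (lelsompo → lelsompoul, kawa → kawaul, vadi → vadiul) add -ul.
So falizda → falizdaul.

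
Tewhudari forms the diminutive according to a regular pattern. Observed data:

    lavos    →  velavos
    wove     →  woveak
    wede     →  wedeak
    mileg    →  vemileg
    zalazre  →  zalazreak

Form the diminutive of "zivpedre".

mileg and zalazre both have last vowel 'e' yet inflect differently (vemileg, zalazreak), so the last vowel is not what conditions the rule; whether the stem ends in a vowel or a consonant is.
"zivpedre" ends in a vowel. The stems ending in a vowel (zalazre → zalazreak, wede → wedeak, wove → woveak) add -ak.
So zivpedre → zivpedreak.

zivpedreak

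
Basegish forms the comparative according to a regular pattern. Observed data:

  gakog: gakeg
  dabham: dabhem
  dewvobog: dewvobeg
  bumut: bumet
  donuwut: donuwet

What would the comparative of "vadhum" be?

vadhem

Every pair shown (gakog → gakeg, dabham → dabhem, dewvobog → dewvobeg, …) follows the same rule: change the last vowel to 'e'.
So vadhum → vadhem.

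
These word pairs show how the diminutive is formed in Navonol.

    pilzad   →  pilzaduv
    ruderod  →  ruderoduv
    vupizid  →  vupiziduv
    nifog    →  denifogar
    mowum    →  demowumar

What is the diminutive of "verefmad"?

verefmaduv

ruderod and nifog both have last vowel 'o' yet inflect differently (ruderoduv, denifogar), so the last vowel is not what conditions the rule; the final letter is.
"verefmad" ends in -d. The stems ending in -d (pilzad → pilzaduv, ruderod → ruderoduv, vupizid → vupiziduv) add -uv.
So verefmad → verefmaduv.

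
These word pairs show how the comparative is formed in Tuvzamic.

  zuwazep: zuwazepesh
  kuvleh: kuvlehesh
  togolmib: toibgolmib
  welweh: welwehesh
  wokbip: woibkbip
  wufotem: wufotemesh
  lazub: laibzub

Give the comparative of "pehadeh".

pehadehesh

zuwazep and wokbip both end in -p yet inflect differently (zuwazepesh, woibkbip), so the final letter is not what conditions the rule; the last vowel is.
"pehadeh" has last vowel 'e'. The stems whose last vowel is 'e' (welweh → welwehesh, kuvleh → kuvlehesh, wufotem → wufotemesh) add -esh.
The other pattern: stems whose last vowel is 'i' or 'u' insert -ib- after the first vowel.
So pehadeh → pehadehesh.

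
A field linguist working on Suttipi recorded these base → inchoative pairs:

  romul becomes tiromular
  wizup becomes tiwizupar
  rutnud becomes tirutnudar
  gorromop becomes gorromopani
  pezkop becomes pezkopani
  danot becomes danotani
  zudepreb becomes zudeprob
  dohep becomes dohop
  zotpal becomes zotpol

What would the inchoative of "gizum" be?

wizup and gorromop both end in -p yet inflect differently (tiwizupar, gorromopani), so the final letter is not what conditions the rule; the last vowel is.
"gizum" has last vowel 'u'. The stems whose last vowel is 'u' (romul → tiromular, wizup → tiwizupar, rutnud → tirutnudar) add ti- … -ar around the stem.
So gizum → tigizumar.

tigizumar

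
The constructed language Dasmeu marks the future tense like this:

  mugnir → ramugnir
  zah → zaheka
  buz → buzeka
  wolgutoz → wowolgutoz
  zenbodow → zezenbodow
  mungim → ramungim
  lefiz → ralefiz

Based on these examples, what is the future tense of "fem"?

femeka

"fem" has 1 vowel. The stems with 1 vowel (buz → buzeka, zah → zaheka) add -eka.
The other patterns: stems with 2 vowels add the prefix ra-; stems with 3 vowels repeat the first consonant+vowel as a prefix.
So fem → femeka.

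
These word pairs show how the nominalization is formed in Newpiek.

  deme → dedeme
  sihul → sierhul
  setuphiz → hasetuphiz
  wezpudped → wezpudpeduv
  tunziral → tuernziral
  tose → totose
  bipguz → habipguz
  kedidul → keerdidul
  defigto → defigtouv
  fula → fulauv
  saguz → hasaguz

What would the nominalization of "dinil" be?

diernil

"dinil" ends in -l. The stems ending in -l (kedidul → keerdidul, tunziral → tuernziral, sihul → sierhul) insert -er- after the first vowel.
The other patterns: stems ending in -z add the prefix ha-; stems ending in -e repeat the first consonant+vowel as a prefix; stems ending in -a, -d or -o add -uv.
So dinil → diernil.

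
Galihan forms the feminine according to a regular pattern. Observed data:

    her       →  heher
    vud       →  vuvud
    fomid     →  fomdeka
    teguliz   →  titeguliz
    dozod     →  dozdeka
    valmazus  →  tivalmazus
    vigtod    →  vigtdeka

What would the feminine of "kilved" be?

"kilved" has 2 vowels. The stems with 2 vowels (vigtod → vigtdeka, fomid → fomdeka, dozod → dozdeka) delete the last vowel and add -eka.
So kilved → kilvdeka.

kilvdeka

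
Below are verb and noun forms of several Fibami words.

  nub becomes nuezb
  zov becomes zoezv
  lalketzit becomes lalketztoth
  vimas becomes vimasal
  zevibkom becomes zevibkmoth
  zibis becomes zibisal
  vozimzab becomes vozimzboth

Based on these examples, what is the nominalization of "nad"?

naezd

nub and vozimzab both end in -b yet inflect differently (nuezb, vozimzboth), so the final letter is not what conditions the rule; the number of vowels is.
"nad" has 1 vowel. The stems with 1 vowel (nub → nuezb, zov → zoezv) insert -ez- after the first vowel.
The other patterns: stems with 2 vowels add -al; stems with 3 vowels delete the last vowel and add -oth.
So nad → naezd.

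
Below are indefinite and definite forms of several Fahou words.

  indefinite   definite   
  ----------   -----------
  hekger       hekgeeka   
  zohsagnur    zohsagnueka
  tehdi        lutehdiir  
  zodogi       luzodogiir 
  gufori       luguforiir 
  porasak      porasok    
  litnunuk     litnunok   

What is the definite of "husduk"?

husdok

zohsagnur and litnunuk both have last vowel 'u' yet inflect differently (zohsagnueka, litnunok), so the last vowel is not what conditions the rule; the final letter is.
"husduk" ends in -k. The stems ending in -k (porasak → porasok, litnunuk → litnunok) change the last vowel to 'o'.
So husduk → husdok.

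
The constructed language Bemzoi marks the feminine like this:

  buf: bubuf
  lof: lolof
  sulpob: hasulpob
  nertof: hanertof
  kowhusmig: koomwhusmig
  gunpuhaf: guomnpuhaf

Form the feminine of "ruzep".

buf and nertof both end in -f yet inflect differently (bubuf, hanertof), so the final letter is not what conditions the rule; the number of vowels is.
"ruzep" has 2 vowels. The stems with 2 vowels (sulpob → hasulpob, nertof → hanertof) add the prefix ha-.
The other patterns: stems with 1 vowel repeat the first consonant+vowel as a prefix; stems with 3 vowels insert -om- after the first vowel.
So ruzep → haruzep.

haruzep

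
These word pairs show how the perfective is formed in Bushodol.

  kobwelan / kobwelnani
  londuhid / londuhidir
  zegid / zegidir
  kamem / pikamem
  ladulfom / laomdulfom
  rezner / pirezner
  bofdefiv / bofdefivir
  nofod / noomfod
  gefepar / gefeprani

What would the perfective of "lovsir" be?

nofod and londuhid both end in -d yet inflect differently (noomfod, londuhidir), so the final letter is not what conditions the rule; the last vowel is.
"lovsir" has last vowel 'i'. The stems whose last vowel is 'i' (londuhid → londuhidir, zegid → zegidir, bofdefiv → bofdefivir) add -ir.
The other patterns: stems whose last vowel is 'o' insert -om- after the first vowel; stems whose last vowel is 'a' delete the last vowel and add -ani; stems whose last vowel is 'e' add the prefix pi-.
So lovsir → lovsirir.

lovsirir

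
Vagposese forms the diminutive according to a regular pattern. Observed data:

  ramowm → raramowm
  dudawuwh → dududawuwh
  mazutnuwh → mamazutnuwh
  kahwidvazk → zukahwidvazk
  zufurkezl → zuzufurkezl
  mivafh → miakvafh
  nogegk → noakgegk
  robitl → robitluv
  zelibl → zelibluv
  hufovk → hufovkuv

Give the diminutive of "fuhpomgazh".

zufuhpomgazh

dudawuwh and mivafh both end in -h yet inflect differently (dududawuwh, miakvafh), so the final letter is not what conditions the rule; the second-to-last letter is.
"fuhpomgazh" has second-to-last letter 'z'. The stems whose second-to-last letter is 'z' (kahwidvazk → zukahwidvazk, zufurkezl → zuzufurkezl) add the prefix zu-.
The other patterns: stems whose second-to-last letter is 'w' repeat the first consonant+vowel as a prefix; stems whose second-to-last letter is 'f' or 'g' insert -ak- after the first vowel; stems whose second-to-last letter is 'b', 't' or 'v' add -uv.
So fuhpomgazh → zufuhpomgazh.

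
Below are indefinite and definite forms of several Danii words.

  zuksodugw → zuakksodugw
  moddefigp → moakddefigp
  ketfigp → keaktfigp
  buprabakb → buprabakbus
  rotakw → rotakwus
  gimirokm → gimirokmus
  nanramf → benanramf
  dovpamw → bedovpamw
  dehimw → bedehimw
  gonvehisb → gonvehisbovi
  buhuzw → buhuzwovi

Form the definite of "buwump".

bebuwump

"buwump" has second-to-last letter 'm'. The stems whose second-to-last letter is 'm' (nanramf → benanramf, dovpamw → bedovpamw, dehimw → bedehimw) add the prefix be-.
The other patterns: stems whose second-to-last letter is 'g' insert -ak- after the first vowel; stems whose second-to-last letter is 'k' add -us; stems whose second-to-last letter is 's' or 'z' add -ovi.
So buwump → bebuwump.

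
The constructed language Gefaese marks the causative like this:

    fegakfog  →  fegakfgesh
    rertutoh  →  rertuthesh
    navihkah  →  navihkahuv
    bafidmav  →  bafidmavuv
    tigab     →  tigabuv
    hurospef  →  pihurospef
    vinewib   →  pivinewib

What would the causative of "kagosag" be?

kagosaguv

rertutoh and navihkah both end in -h yet inflect differently (rertuthesh, navihkahuv), so the final letter is not what conditions the rule; the last vowel is.
"kagosag" has last vowel 'a'. The stems whose last vowel is 'a' (navihkah → navihkahuv, bafidmav → bafidmavuv, tigab → tigabuv) add -uv.
The other patterns: stems whose last vowel is 'o' delete the last vowel and add -esh; stems whose last vowel is 'e' or 'i' add the prefix pi-.
So kagosag → kagosaguv.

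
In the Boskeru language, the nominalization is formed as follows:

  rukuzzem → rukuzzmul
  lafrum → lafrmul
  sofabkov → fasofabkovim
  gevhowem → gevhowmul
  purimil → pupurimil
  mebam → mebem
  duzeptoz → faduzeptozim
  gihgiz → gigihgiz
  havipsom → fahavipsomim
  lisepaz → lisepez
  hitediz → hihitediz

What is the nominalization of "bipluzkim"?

lisepaz and hitediz both end in -z yet inflect differently (lisepez, hihitediz), so the final letter is not what conditions the rule; the last vowel is.
"bipluzkim" has last vowel 'i'. The stems whose last vowel is 'i' (hitediz → hihitediz, purimil → pupurimil, gihgiz → gigihgiz) repeat the first consonant+vowel as a prefix.
The other patterns: stems whose last vowel is 'a' change the last vowel to 'e'; stems whose last vowel is 'e' or 'u' delete the last vowel and add -ul; stems whose last vowel is 'o' add fa- … -im around the stem.
So bipluzkim → bibipluzkim.

bibipluzkim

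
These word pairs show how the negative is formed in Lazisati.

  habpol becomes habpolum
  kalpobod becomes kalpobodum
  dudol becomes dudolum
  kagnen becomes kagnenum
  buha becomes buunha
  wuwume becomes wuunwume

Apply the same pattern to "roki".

rounki

wuwume and kagnen both have last vowel 'e' yet inflect differently (wuunwume, kagnenum), so the last vowel is not what conditions the rule; whether the stem ends in a vowel or a consonant is.
"roki" ends in a vowel. The stems ending in a vowel (buha → buunha, wuwume → wuunwume) insert -un- after the first vowel.
So roki → rounki.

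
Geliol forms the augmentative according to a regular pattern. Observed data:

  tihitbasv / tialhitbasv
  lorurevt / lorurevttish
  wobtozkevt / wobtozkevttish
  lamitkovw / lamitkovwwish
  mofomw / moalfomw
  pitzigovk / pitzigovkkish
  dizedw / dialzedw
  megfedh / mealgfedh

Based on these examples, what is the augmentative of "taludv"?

taalludv

lamitkovw and dizedw both end in -w yet inflect differently (lamitkovwwish, dialzedw), so the final letter is not what conditions the rule; the second-to-last letter is.
"taludv" has second-to-last letter 'd'. The stems whose second-to-last letter is 'd' (megfedh → mealgfedh, dizedw → dialzedw) insert -al- after the first vowel.
The other pattern: stems whose second-to-last letter is 'v' double the final consonant and add -ish.
So taludv → taalludv.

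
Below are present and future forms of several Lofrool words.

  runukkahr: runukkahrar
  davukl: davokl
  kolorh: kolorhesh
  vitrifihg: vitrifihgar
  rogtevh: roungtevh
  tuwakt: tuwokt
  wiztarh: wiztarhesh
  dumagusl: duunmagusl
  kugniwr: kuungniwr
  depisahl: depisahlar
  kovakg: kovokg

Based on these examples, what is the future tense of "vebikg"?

vebokg

"vebikg" has second-to-last letter 'k'. The stems whose second-to-last letter is 'k' (kovakg → kovokg, davukl → davokl, tuwakt → tuwokt) change the last vowel to 'o'.
So vebikg → vebokg.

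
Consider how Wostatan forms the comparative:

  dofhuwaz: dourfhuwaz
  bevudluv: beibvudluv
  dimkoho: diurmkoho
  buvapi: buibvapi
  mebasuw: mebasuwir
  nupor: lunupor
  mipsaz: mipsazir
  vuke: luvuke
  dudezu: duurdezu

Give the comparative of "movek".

movekir

mipsaz and dofhuwaz both end in -z yet inflect differently (mipsazir, dourfhuwaz), so the final letter is not what conditions the rule; the first letter is.
"movek" begins with m-. The stems beginning with m- (mebasuw → mebasuwir, mipsaz → mipsazir) add -ir.
The other patterns: stems beginning with b- insert -ib- after the first vowel; stems beginning with d- insert -ur- after the first vowel; stems beginning with n- or v- add the prefix lu-.
So movek → movekir.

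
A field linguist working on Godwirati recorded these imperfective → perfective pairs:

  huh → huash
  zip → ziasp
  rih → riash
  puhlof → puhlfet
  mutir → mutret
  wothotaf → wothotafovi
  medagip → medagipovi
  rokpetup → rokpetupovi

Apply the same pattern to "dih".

"dih" has 1 vowel. The stems with 1 vowel (huh → huash, zip → ziasp, rih → riash) insert -as- after the first vowel.
The other patterns: stems with 2 vowels delete the last vowel and add -et; stems with 3 vowels add -ovi.
So dih → diash.

diash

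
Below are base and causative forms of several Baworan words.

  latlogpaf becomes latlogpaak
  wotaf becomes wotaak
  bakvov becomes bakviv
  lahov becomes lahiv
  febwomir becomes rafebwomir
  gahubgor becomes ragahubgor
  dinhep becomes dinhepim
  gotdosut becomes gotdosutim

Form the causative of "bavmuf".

bavmuak

"bavmuf" ends in -f. The stems ending in -f (latlogpaf → latlogpaak, wotaf → wotaak) drop the final letter and add -ak.
The other patterns: stems ending in -v change the last vowel to 'i'; stems ending in -r add the prefix ra-; stems ending in -p or -t add -im.
So bavmuf → bavmuak.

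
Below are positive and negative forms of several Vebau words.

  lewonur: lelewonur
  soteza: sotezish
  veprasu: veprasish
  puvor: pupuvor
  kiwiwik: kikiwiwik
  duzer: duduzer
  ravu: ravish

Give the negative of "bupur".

bubupur

lewonur and veprasu both have last vowel 'u' yet inflect differently (lelewonur, veprasish), so the last vowel is not what conditions the rule; whether the stem ends in a vowel or a consonant is.
"bupur" ends in a consonant. The stems ending in a consonant (lewonur → lelewonur, puvor → pupuvor, kiwiwik → kikiwiwik) repeat the first consonant+vowel as a prefix.
So bupur → bubupur.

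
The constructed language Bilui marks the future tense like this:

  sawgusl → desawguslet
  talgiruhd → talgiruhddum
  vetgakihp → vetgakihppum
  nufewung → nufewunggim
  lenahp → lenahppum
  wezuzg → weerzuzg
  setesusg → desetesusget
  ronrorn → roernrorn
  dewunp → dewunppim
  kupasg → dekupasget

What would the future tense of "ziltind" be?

ziltinddim

kupasg and wezuzg both end in -g yet inflect differently (dekupasget, weerzuzg), so the final letter is not what conditions the rule; the second-to-last letter is.
"ziltind" has second-to-last letter 'n'. The stems whose second-to-last letter is 'n' (nufewung → nufewunggim, dewunp → dewunppim) double the final consonant and add -im.
So ziltind → ziltinddim.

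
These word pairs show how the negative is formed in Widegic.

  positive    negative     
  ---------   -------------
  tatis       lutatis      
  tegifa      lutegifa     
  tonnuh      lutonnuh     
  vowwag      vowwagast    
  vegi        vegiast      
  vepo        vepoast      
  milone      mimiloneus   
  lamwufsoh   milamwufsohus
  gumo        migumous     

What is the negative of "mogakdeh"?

mimogakdehus

"mogakdeh" begins with m-. The one such stem in the data (milone → mimiloneus) adds mi- … -us around the stem, so the same rule applies.
The other patterns: stems beginning with t- add the prefix lu-; stems beginning with v- add -ast.
So mogakdeh → mimogakdehus.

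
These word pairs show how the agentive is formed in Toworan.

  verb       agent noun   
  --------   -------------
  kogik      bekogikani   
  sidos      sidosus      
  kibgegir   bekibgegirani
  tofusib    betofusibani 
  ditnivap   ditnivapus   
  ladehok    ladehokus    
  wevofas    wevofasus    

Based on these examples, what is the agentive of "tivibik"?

kogik and ladehok both end in -k yet inflect differently (bekogikani, ladehokus), so the final letter is not what conditions the rule; the last vowel is.
"tivibik" has last vowel 'i'. The stems whose last vowel is 'i' (kogik → bekogikani, kibgegir → bekibgegirani, tofusib → betofusibani) add be- … -ani around the stem.
The other pattern: stems whose last vowel is 'a' or 'o' add -us.
So tivibik → betivibikani.

betivibikani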